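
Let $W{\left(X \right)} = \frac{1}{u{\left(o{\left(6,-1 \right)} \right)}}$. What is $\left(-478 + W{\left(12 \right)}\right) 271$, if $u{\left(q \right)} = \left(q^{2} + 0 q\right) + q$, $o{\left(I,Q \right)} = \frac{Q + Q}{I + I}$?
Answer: $- \frac{657446}{5} \approx -1.3149 \cdot 10^{5}$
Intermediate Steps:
$o{\left(I,Q \right)} = \frac{Q}{I}$ ($o{\left(I,Q \right)} = \frac{2 Q}{2 I} = 2 Q \frac{1}{2 I} = \frac{Q}{I}$)
$u{\left(q \right)} = q + q^{2}$ ($u{\left(q \right)} = \left(q^{2} + 0\right) + q = q^{2} + q = q + q^{2}$)
$W{\left(X \right)} = - \frac{36}{5}$ ($W{\left(X \right)} = \frac{1}{- \frac{1}{6} \left(1 - \frac{1}{6}\right)} = \frac{1}{\left(-1\right) \frac{1}{6} \left(1 - \frac{1}{6}\right)} = \frac{1}{\left(- \frac{1}{6}\right) \left(1 - \frac{1}{6}\right)} = \frac{1}{\left(- \frac{1}{6}\right) \frac{5}{6}} = \frac{1}{- \frac{5}{36}} = - \frac{36}{5}$)
$\left(-478 + W{\left(12 \right)}\right) 271 = \left(-478 - \frac{36}{5}\right) 271 = \left(- \frac{2426}{5}\right) 271 = - \frac{657446}{5}$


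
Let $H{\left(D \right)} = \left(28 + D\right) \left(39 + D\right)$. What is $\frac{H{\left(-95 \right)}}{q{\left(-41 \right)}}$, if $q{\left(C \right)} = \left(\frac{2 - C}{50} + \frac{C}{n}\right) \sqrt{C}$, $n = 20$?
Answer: $\frac{53600 i \sqrt{41}}{697} \approx 492.41 i$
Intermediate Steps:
$q{\left(C \right)} = \sqrt{C} \left(\frac{1}{25} + \frac{3 C}{100}\right)$ ($q{\left(C \right)} = \left(\frac{2 - C}{50} + \frac{C}{20}\right) \sqrt{C} = \left(\left(2 - C\right) \frac{1}{50} + C \frac{1}{20}\right) \sqrt{C} = \left(\left(\frac{1}{25} - \frac{C}{50}\right) + \frac{C}{20}\right) \sqrt{C} = \left(\frac{1}{25} + \frac{3 C}{100}\right) \sqrt{C} = \sqrt{C} \left(\frac{1}{25} + \frac{3 C}{100}\right)$)
$\frac{H{\left(-95 \right)}}{q{\left(-41 \right)}} = \frac{1092 + \left(-95\right)^{2} + 67 \left(-95\right)}{\frac{1}{100} \sqrt{-41} \left(4 + 3 \left(-41\right)\right)} = \frac{1092 + 9025 - 6365}{\frac{1}{100} i \sqrt{41} \left(4 - 123\right)} = \frac{3752}{\frac{1}{100} i \sqrt{41} \left(-119\right)} = \frac{3752}{\left(- \frac{119}{100}\right) i \sqrt{41}} = 3752 \frac{100 i \sqrt{41}}{4879} = \frac{53600 i \sqrt{41}}{697}$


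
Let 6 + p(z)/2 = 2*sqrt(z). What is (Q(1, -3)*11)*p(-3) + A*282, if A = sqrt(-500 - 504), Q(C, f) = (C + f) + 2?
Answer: 564*I*sqrt(251) ≈ 8935.4*I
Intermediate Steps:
Q(C, f) = 2 + C + f
p(z) = -12 + 4*sqrt(z) (p(z) = -12 + 2*(2*sqrt(z)) = -12 + 4*sqrt(z))
A = 2*I*sqrt(251) (A = sqrt(-1004) = 2*I*sqrt(251) ≈ 31.686*I)
(Q(1, -3)*11)*p(-3) + A*282 = ((2 + 1 - 3)*11)*(-12 + 4*sqrt(-3)) + (2*I*sqrt(251))*282 = (0*11)*(-12 + 4*(I*sqrt(3))) + 564*I*sqrt(251) = 0*(-12 + 4*I*sqrt(3)) + 564*I*sqrt(251) = 0 + 564*I*sqrt(251) = 564*I*sqrt(251)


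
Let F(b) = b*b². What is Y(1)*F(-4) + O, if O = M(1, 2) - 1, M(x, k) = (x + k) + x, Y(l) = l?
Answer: -61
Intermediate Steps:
F(b) = b³
M(x, k) = k + 2*x (M(x, k) = (k + x) + x = k + 2*x)
O = 3 (O = (2 + 2*1) - 1 = (2 + 2) - 1 = 4 - 1 = 3)
Y(1)*F(-4) + O = 1*(-4)³ + 3 = 1*(-64) + 3 = -64 + 3 = -61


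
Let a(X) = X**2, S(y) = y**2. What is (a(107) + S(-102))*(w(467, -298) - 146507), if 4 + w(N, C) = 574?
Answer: -3189161261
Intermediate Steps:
w(N, C) = 570 (w(N, C) = -4 + 574 = 570)
(a(107) + S(-102))*(w(467, -298) - 146507) = (107**2 + (-102)**2)*(570 - 146507) = (11449 + 10404)*(-145937) = 21853*(-145937) = -3189161261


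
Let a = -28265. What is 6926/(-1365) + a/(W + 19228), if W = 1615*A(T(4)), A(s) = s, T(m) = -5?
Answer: -115827403/15223845 ≈ -7.6083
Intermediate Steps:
W = -8075 (W = 1615*(-5) = -8075)
6926/(-1365) + a/(W + 19228) = 6926/(-1365) - 28265/(-8075 + 19228) = 6926*(-1/1365) - 28265/11153 = -6926/1365 - 28265*1/11153 = -6926/1365 - 28265/11153 = -115827403/15223845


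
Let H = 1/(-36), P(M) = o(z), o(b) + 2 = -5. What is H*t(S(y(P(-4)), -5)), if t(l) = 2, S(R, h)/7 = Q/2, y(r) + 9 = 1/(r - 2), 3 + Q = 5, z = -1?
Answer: -1/18 ≈ -0.055556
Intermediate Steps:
Q = 2 (Q = -3 + 5 = 2)
o(b) = -7 (o(b) = -2 - 5 = -7)
P(M) = -7
y(r) = -9 + 1/(-2 + r) (y(r) = -9 + 1/(r - 2) = -9 + 1/(-2 + r))
S(R, h) = 7 (S(R, h) = 7*(2/2) = 7*(2*(1/2)) = 7*1 = 7)
H = -1/36 ≈ -0.027778
H*t(S(y(P(-4)), -5)) = -1/36*2 = -1/18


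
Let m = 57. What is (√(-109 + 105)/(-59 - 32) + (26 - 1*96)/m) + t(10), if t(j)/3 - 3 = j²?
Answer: 17543/57 - 2*I/91 ≈ 307.77 - 0.021978*I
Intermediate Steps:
t(j) = 9 + 3*j²
(√(-109 + 105)/(-59 - 32) + (26 - 1*96)/m) + t(10) = (√(-109 + 105)/(-59 - 32) + (26 - 1*96)/57) + (9 + 3*10²) = (√(-4)/(-91) + (26 - 96)*(1/57)) + (9 + 3*100) = ((2*I)*(-1/91) - 70*1/57) + (9 + 300) = (-2*I/91 - 70/57) + 309 = (-70/57 - 2*I/91) + 309 = 17543/57 - 2*I/91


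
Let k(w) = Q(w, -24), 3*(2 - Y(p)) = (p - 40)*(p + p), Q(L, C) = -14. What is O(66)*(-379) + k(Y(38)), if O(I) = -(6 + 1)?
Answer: 2639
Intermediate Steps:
Y(p) = 2 - 2*p*(-40 + p)/3 (Y(p) = 2 - (p - 40)*(p + p)/3 = 2 - (-40 + p)*2*p/3 = 2 - 2*p*(-40 + p)/3)
O(I) = -7 (O(I) = -1*7 = -7)
k(w) = -14
O(66)*(-379) + k(Y(38)) = -7*(-379) - 14 = 2653 - 14 = 2639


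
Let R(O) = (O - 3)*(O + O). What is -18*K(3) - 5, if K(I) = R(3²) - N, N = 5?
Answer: -1859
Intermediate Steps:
R(O) = 2*O*(-3 + O) (R(O) = (-3 + O)*(2*O) = 2*O*(-3 + O))
K(I) = 103 (K(I) = 2*3²*(-3 + 3²) - 1*5 = 2*9*(-3 + 9) - 5 = 2*9*6 - 5 = 108 - 5 = 103)
-18*K(3) - 5 = -18*103 - 5 = -1854 - 5 = -1859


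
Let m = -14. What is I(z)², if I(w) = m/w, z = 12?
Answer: 49/36 ≈ 1.3611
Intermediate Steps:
I(w) = -14/w
I(z)² = (-14/12)² = (-14*1/12)² = (-7/6)² = 49/36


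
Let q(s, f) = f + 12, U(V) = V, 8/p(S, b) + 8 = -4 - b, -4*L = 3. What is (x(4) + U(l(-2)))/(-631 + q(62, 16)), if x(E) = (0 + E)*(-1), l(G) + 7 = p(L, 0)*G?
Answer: 29/1809 ≈ 0.016031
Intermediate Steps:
L = -3/4 (L = -1/4*3 = -3/4 ≈ -0.75000)
p(S, b) = 8/(-12 - b) (p(S, b) = 8/(-8 + (-4 - b)) = 8/(-12 - b))
l(G) = -7 - 2*G/3 (l(G) = -7 + (-8/(12 + 0))*G = -7 + (-8/12)*G = -7 + (-8*1/12)*G = -7 - 2*G/3)
q(s, f) = 12 + f
x(E) = -E (x(E) = E*(-1) = -E)
(x(4) + U(l(-2)))/(-631 + q(62, 16)) = (-1*4 + (-7 - 2/3*(-2)))/(-631 + (12 + 16)) = (-4 + (-7 + 4/3))/(-631 + 28) = (-4 - 17/3)/(-603) = -29/3*(-1/603) = 29/1809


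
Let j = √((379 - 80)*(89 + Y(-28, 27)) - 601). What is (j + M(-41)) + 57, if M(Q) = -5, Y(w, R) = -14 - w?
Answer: 52 + 2*√7549 ≈ 225.77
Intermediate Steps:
j = 2*√7549 (j = √((379 - 80)*(89 + (-14 - 1*(-28))) - 601) = √(299*(89 + (-14 + 28)) - 601) = √(299*(89 + 14) - 601) = √(299*103 - 601) = √(30797 - 601) = √30196 = 2*√7549 ≈ 173.77)
(j + M(-41)) + 57 = (2*√7549 - 5) + 57 = (-5 + 2*√7549) + 57 = 52 + 2*√7549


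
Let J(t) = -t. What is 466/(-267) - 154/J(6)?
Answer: 2129/89 ≈ 23.921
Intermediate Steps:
466/(-267) - 154/J(6) = 466/(-267) - 154/((-1*6)) = 466*(-1/267) - 154/(-6) = -466/267 - 154*(-⅙) = -466/267 + 77/3 = 2129/89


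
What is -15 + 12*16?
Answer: 177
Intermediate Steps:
-15 + 12*16 = -15 + 192 = 177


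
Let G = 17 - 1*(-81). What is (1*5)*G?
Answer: 490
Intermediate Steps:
G = 98 (G = 17 + 81 = 98)
(1*5)*G = (1*5)*98 = 5*98 = 490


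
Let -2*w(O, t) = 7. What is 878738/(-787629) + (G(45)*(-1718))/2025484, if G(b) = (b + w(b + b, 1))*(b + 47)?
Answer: -1736545890497/398832484359 ≈ -4.3541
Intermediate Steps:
w(O, t) = -7/2 (w(O, t) = -½*7 = -7/2)
G(b) = (47 + b)*(-7/2 + b) (G(b) = (b - 7/2)*(b + 47) = (-7/2 + b)*(47 + b) = (47 + b)*(-7/2 + b))
878738/(-787629) + (G(45)*(-1718))/2025484 = 878738/(-787629) + ((-329/2 + 45² + (87/2)*45)*(-1718))/2025484 = 878738*(-1/787629) + ((-329/2 + 2025 + 3915/2)*(-1718))*(1/2025484) = -878738/787629 + (3818*(-1718))*(1/2025484) = -878738/787629 - 6559324*1/2025484 = -878738/787629 - 1639831/506371 = -1736545890497/398832484359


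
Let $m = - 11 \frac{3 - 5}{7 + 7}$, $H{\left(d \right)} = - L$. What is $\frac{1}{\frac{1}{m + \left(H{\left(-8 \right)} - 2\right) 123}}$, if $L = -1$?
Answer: $- \frac{850}{7} \approx -121.43$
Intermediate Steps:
$H{\left(d \right)} = 1$ ($H{\left(d \right)} = \left(-1\right) \left(-1\right) = 1$)
$m = \frac{11}{7}$ ($m = - 11 \left(- \frac{2}{14}\right) = - 11 \left(\left(-2\right) \frac{1}{14}\right) = \left(-11\right) \left(- \frac{1}{7}\right) = \frac{11}{7} \approx 1.5714$)
$\frac{1}{\frac{1}{m + \left(H{\left(-8 \right)} - 2\right) 123}} = \frac{1}{\frac{1}{\frac{11}{7} + \left(1 - 2\right) 123}} = \frac{1}{\frac{1}{\frac{11}{7} - 123}} = \frac{1}{\frac{1}{- \frac{850}{7}}} = \frac{1}{- \frac{7}{850}} = - \frac{850}{7}$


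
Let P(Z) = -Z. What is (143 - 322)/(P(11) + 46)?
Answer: -179/35 ≈ -5.1143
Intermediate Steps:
(143 - 322)/(P(11) + 46) = (143 - 322)/(-1*11 + 46) = -179/(-11 + 46) = -179/35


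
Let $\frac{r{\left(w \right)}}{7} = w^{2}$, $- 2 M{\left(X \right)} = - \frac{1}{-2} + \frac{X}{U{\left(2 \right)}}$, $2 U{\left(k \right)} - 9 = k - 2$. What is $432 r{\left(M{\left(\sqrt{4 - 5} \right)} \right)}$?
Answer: $\frac{455}{3} + 168 i \approx 151.67 + 168.0 i$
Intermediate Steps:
$U{\left(k \right)} = \frac{7}{2} + \frac{k}{2}$ ($U{\left(k \right)} = \frac{9}{2} + \frac{k - 2}{2} = \frac{9}{2} + \frac{-2 + k}{2} = \frac{9}{2} + \left(-1 + \frac{k}{2}\right) = \frac{7}{2} + \frac{k}{2}$)
$M{\left(X \right)} = - \frac{1}{4} - \frac{X}{9}$ ($M{\left(X \right)} = - \frac{- \frac{1}{-2} + \frac{X}{\frac{7}{2} + \frac{1}{2} \cdot 2}}{2} = - \frac{\left(-1\right) \left(- \frac{1}{2}\right) + \frac{X}{\frac{7}{2} + 1}}{2} = - \frac{\frac{1}{2} + \frac{X}{\frac{9}{2}}}{2} = - \frac{\frac{1}{2} + X \frac{2}{9}}{2} = - \frac{\frac{1}{2} + \frac{2 X}{9}}{2} = - \frac{1}{4} - \frac{X}{9}$)
$r{\left(w \right)} = 7 w^{2}$
$432 r{\left(M{\left(\sqrt{4 - 5} \right)} \right)} = 432 \cdot 7 \left(- \frac{1}{4} - \frac{\sqrt{4 - 5}}{9}\right)^{2} = 432 \cdot 7 \left(- \frac{1}{4} - \frac{\sqrt{-1}}{9}\right)^{2} = 432 \cdot 7 \left(- \frac{1}{4} - \frac{i}{9}\right)^{2} = 3024 \left(- \frac{1}{4} - \frac{i}{9}\right)^{2}$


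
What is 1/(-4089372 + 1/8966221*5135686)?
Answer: -8966221/188306157307177287746 ≈ -4.7615e-14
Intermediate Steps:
1/(-4089372 + 1/8966221*5135686) = (1/5135686)/(-4089372 + 1/8966221) = (1/5135686)/(-36666213103211/8966221) = -8966221/36666213103211*1/5135686 = -8966221/188306157307177287746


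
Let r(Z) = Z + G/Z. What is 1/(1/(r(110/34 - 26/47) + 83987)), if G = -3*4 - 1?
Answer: 143803621895/1712257 ≈ 83985.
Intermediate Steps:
G = -13 (G = -12 - 1 = -13)
r(Z) = Z - 13/Z
1/(1/(r(110/34 - 26/47) + 83987)) = 1/(1/(((110/34 - 26/47) - 13/(110/34 - 26/47)) + 83987)) = 1/(1/(((110*(1/34) - 26*1/47) - 13/(110*(1/34) - 26*1/47)) + 83987)) = 1/(1/(((55/17 - 26/47) - 13/(55/17 - 26/47)) + 83987)) = 1/(1/((2143/799 - 13/2143/799) + 83987)) = 1/(1/((2143/799 - 13*799/2143) + 83987)) = 1/(1/((2143/799 - 10387/2143) + 83987)) = 1/(1/(-3706764/1712257 + 83987)) = 1/(1/(143803621895/1712257)) = 1/(1712257/143803621895) = 143803621895/1712257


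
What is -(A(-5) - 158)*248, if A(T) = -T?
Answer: 37944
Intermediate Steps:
-(A(-5) - 158)*248 = -(-1*(-5) - 158)*248 = -(5 - 158)*248 = -(-153)*248 = -1*(-37944) = 37944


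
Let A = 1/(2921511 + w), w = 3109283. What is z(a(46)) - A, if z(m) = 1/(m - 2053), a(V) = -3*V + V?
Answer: -49859/106909530 ≈ -0.00046637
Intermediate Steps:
a(V) = -2*V
z(m) = 1/(-2053 + m)
A = 1/6030794 (A = 1/(2921511 + 3109283) = 1/6030794 ≈ 1.6582e-7)
z(a(46)) - A = 1/(-2053 - 2*46) - 1*1/6030794 = 1/(-2053 - 92) - 1/6030794 = 1/(-2145) - 1/6030794 = -1/2145 - 1/6030794 = -49859/106909530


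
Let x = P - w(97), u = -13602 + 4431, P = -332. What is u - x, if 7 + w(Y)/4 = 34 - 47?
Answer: -8919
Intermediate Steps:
w(Y) = -80 (w(Y) = -28 + 4*(34 - 47) = -28 + 4*(-13) = -28 - 52 = -80)
u = -9171
x = -252 (x = -332 - 1*(-80) = -332 + 80 = -252)
u - x = -9171 - 1*(-252) = -9171 + 252 = -8919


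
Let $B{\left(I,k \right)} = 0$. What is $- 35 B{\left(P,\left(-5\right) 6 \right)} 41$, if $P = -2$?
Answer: $0$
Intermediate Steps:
$- 35 B{\left(P,\left(-5\right) 6 \right)} 41 = \left(-35\right) 0 \cdot 41 = 0 \cdot 41 = 0$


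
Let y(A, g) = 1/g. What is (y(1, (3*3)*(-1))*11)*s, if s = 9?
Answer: -11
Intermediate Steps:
(y(1, (3*3)*(-1))*11)*s = (11/((3*3)*(-1)))*9 = (11/(9*(-1)))*9 = (11/(-9))*9 = -⅑*11*9 = -11/9*9 = -11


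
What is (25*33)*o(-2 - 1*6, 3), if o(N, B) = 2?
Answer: 1650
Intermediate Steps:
(25*33)*o(-2 - 1*6, 3) = (25*33)*2 = 825*2 = 1650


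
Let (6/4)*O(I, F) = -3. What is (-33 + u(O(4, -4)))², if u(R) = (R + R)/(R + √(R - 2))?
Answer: (32 - I)² ≈ 1023.0 - 64.0*I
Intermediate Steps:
O(I, F) = -2 (O(I, F) = (⅔)*(-3) = -2)
u(R) = 2*R/(R + √(-2 + R)) (u(R) = (2*R)/(R + √(-2 + R)) = 2*R/(R + √(-2 + R)))
(-33 + u(O(4, -4)))² = (-33 + 2*(-2)/(-2 + √(-2 - 2)))² = (-33 + 2*(-2)/(-2 + √(-4)))² = (-33 + 2*(-2)/(-2 + 2*I))² = (-33 + 2*(-2)*((-2 - 2*I)/8))² = (-33 + (1 + I))² = (-32 + I)²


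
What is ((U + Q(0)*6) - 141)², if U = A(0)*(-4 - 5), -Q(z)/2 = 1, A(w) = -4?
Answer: 13689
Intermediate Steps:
Q(z) = -2 (Q(z) = -2*1 = -2)
U = 36 (U = -4*(-4 - 5) = -4*(-9) = 36)
((U + Q(0)*6) - 141)² = ((36 - 2*6) - 141)² = ((36 - 12) - 141)² = (24 - 141)² = (-117)² = 13689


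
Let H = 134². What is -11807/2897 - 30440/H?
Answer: -75047793/13004633 ≈ -5.7709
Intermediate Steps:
H = 17956
-11807/2897 - 30440/H = -11807/2897 - 30440/17956 = -11807*1/2897 - 30440*1/17956 = -11807/2897 - 7610/4489 = -75047793/13004633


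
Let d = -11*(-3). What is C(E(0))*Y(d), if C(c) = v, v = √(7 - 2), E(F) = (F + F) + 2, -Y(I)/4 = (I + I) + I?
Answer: -396*√5 ≈ -885.48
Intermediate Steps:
d = 33
Y(I) = -12*I (Y(I) = -4*((I + I) + I) = -4*(2*I + I) = -12*I)
E(F) = 2 + 2*F (E(F) = 2*F + 2 = 2 + 2*F)
v = √5 ≈ 2.2361
C(c) = √5
C(E(0))*Y(d) = √5*(-12*33) = √5*(-396) = -396*√5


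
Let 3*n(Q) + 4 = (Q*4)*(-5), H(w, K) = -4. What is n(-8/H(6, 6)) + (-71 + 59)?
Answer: -80/3 ≈ -26.667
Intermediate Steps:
n(Q) = -4/3 - 20*Q/3 (n(Q) = -4/3 + ((Q*4)*(-5))/3 = -4/3 + ((4*Q)*(-5))/3 = -4/3 + (-20*Q)/3 = -4/3 - 20*Q/3)
n(-8/H(6, 6)) + (-71 + 59) = (-4/3 - (-160)/(3*(-4))) + (-71 + 59) = (-4/3 - (-160)*(-1)/(3*4)) - 12 = (-4/3 - 20/3*2) - 12 = (-4/3 - 40/3) - 12 = -44/3 - 12 = -80/3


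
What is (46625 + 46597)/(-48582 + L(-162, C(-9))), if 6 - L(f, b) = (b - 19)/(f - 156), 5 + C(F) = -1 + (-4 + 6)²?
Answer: -9881532/5149063 ≈ -1.9191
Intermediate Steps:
C(F) = -2 (C(F) = -5 + (-1 + (-4 + 6)²) = -5 + (-1 + 2²) = -5 + (-1 + 4) = -5 + 3 = -2)
L(f, b) = 6 - (-19 + b)/(-156 + f) (L(f, b) = 6 - (b - 19)/(f - 156) = 6 - (-19 + b)/(-156 + f))
(46625 + 46597)/(-48582 + L(-162, C(-9))) = (46625 + 46597)/(-48582 + (-917 - 1*(-2) + 6*(-162))/(-156 - 162)) = 93222/(-48582 + (-917 + 2 - 972)/(-318)) = 93222/(-48582 - 1/318*(-1887)) = 93222/(-48582 + 629/106) = 93222/(-5149063/106) = 93222*(-106/5149063) = -9881532/5149063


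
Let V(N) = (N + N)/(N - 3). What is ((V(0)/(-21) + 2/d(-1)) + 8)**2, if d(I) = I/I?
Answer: 100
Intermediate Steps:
V(N) = 2*N/(-3 + N) (V(N) = (2*N)/(-3 + N) = 2*N/(-3 + N))
d(I) = 1
((V(0)/(-21) + 2/d(-1)) + 8)**2 = (((2*0/(-3 + 0))/(-21) + 2/1) + 8)**2 = (((2*0/(-3))*(-1/21) + 2*1) + 8)**2 = (((2*0*(-1/3))*(-1/21) + 2) + 8)**2 = ((0*(-1/21) + 2) + 8)**2 = ((0 + 2) + 8)**2 = (2 + 8)**2 = 10**2 = 100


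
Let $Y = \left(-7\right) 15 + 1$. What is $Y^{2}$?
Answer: $10816$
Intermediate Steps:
$Y = -104$ ($Y = -105 + 1 = -104$)
$Y^{2} = \left(-104\right)^{2} = 10816$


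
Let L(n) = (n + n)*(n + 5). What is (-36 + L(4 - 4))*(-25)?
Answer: 900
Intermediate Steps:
L(n) = 2*n*(5 + n) (L(n) = (2*n)*(5 + n) = 2*n*(5 + n))
(-36 + L(4 - 4))*(-25) = (-36 + 2*(4 - 4)*(5 + (4 - 4)))*(-25) = (-36 + 2*0*(5 + 0))*(-25) = (-36 + 2*0*5)*(-25) = (-36 + 0)*(-25) = -36*(-25) = 900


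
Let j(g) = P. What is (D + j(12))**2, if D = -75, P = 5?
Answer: 4900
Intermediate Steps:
j(g) = 5
(D + j(12))**2 = (-75 + 5)**2 = (-70)**2 = 4900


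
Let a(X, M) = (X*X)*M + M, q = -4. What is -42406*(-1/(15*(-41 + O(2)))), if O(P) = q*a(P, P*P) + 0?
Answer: -42406/1815 ≈ -23.364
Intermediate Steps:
a(X, M) = M + M*X**2 (a(X, M) = X**2*M + M = M*X**2 + M = M + M*X**2)
O(P) = -4*P**2*(1 + P**2) (O(P) = -4*P*P*(1 + P**2) + 0 = -4*P**2*(1 + P**2) + 0 = -4*P**2*(1 + P**2))
-42406*(-1/(15*(-41 + O(2)))) = -42406*(-1/(15*(-41 + 4*2**2*(-1 - 1*2**2)))) = -42406*(-1/(15*(-41 + 4*4*(-1 - 1*4)))) = -42406*(-1/(15*(-41 + 4*4*(-1 - 4)))) = -42406*(-1/(15*(-41 + 4*4*(-5)))) = -42406*(-1/(15*(-41 - 80))) = -42406/((-15*(-121))) = -42406/1815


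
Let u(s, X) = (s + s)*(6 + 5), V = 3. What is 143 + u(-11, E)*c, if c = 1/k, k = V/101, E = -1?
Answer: -24013/3 ≈ -8004.3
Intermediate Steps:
u(s, X) = 22*s (u(s, X) = (2*s)*11 = 22*s)
k = 3/101 ≈ 0.029703
c = 101/3 (c = 1/(3/101) = 101/3 ≈ 33.667)
143 + u(-11, E)*c = 143 + (22*(-11))*(101/3) = 143 - 242*101/3 = 143 - 24442/3 = -24013/3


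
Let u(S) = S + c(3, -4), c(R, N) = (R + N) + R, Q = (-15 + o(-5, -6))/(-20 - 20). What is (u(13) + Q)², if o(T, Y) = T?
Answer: 961/4 ≈ 240.25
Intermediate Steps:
Q = ½ (Q = (-15 - 5)/(-20 - 20) = -20/(-40) = -20*(-1/40) = ½ ≈ 0.50000)
c(R, N) = N + 2*R (c(R, N) = (N + R) + R = N + 2*R)
u(S) = 2 + S (u(S) = S + (-4 + 2*3) = S + (-4 + 6) = S + 2 = 2 + S)
(u(13) + Q)² = ((2 + 13) + ½)² = (15 + ½)² = (31/2)² = 961/4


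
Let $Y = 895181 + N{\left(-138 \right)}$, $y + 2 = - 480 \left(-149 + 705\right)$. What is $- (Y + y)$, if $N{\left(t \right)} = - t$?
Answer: $-628437$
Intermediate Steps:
$y = -266882$ ($y = -2 - 480 \left(-149 + 705\right) = -2 - 266880 = -266882$)
$Y = 895319$ ($Y = 895181 - -138 = 895181 + 138 = 895319$)
$- (Y + y) = - (895319 - 266882) = \left(-1\right) 628437 = -628437$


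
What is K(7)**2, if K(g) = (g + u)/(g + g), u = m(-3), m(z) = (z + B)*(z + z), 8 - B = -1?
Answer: 841/196 ≈ 4.2908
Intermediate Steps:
B = 9 (B = 8 - 1*(-1) = 8 + 1 = 9)
m(z) = 2*z*(9 + z) (m(z) = (z + 9)*(z + z) = (9 + z)*(2*z) = 2*z*(9 + z))
u = -36 (u = 2*(-3)*(9 - 3) = 2*(-3)*6 = -36)
K(g) = (-36 + g)/(2*g) (K(g) = (g - 36)/(g + g) = (-36 + g)/((2*g)) = (-36 + g)*(1/(2*g)) = (-36 + g)/(2*g))
K(7)**2 = ((1/2)*(-36 + 7)/7)**2 = ((1/2)*(1/7)*(-29))**2 = (-29/14)**2 = 841/196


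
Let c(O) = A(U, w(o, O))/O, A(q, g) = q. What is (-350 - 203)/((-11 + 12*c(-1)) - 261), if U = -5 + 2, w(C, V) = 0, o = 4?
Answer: 553/236 ≈ 2.3432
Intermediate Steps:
U = -3
c(O) = -3/O
(-350 - 203)/((-11 + 12*c(-1)) - 261) = (-350 - 203)/((-11 + 12*(-3/(-1))) - 261) = -553/((-11 + 12*(-3*(-1))) - 261) = -553/((-11 + 12*3) - 261) = -553/((-11 + 36) - 261) = -553/(25 - 261) = -553/(-236) = -553*(-1/236) = 553/236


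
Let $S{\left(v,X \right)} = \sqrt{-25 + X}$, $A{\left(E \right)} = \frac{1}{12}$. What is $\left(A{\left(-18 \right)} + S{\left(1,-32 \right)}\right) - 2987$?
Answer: $- \frac{35843}{12} + i \sqrt{57} \approx -2986.9 + 7.5498 i$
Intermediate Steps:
$A{\left(E \right)} = \frac{1}{12}$
$\left(A{\left(-18 \right)} + S{\left(1,-32 \right)}\right) - 2987 = \left(\frac{1}{12} + \sqrt{-25 - 32}\right) - 2987 = \left(\frac{1}{12} + \sqrt{-57}\right) - 2987 = \left(\frac{1}{12} + i \sqrt{57}\right) - 2987 = - \frac{35843}{12} + i \sqrt{57}$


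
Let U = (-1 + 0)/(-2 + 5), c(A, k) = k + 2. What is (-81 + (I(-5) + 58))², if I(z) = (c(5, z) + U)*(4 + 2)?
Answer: 1849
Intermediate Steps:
c(A, k) = 2 + k
U = -⅓ (U = -1/3 = -1*⅓ = -⅓ ≈ -0.33333)
I(z) = 10 + 6*z (I(z) = ((2 + z) - ⅓)*(4 + 2) = (5/3 + z)*6 = 10 + 6*z)
(-81 + (I(-5) + 58))² = (-81 + ((10 + 6*(-5)) + 58))² = (-81 + ((10 - 30) + 58))² = (-81 + (-20 + 58))² = (-81 + 38)² = (-43)² = 1849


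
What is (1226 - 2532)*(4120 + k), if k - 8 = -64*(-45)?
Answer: -9152448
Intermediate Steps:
k = 2888 (k = 8 - 64*(-45) = 8 + 2880 = 2888)
(1226 - 2532)*(4120 + k) = (1226 - 2532)*(4120 + 2888) = -1306*7008 = -9152448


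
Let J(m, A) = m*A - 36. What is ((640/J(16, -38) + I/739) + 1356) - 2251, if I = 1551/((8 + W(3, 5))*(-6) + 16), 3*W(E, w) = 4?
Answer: -4264427511/4759160 ≈ -896.05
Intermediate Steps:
W(E, w) = 4/3 (W(E, w) = (⅓)*4 = 4/3)
J(m, A) = -36 + A*m (J(m, A) = A*m - 36 = -36 + A*m)
I = -1551/40 (I = 1551/((8 + 4/3)*(-6) + 16) = 1551/((28/3)*(-6) + 16) = 1551/(-56 + 16) = 1551/(-40) = 1551*(-1/40) = -1551/40 ≈ -38.775)
((640/J(16, -38) + I/739) + 1356) - 2251 = ((640/(-36 - 38*16) - 1551/40/739) + 1356) - 2251 = ((640/(-36 - 608) - 1551/40*1/739) + 1356) - 2251 = ((640/(-644) - 1551/29560) + 1356) - 2251 = ((640*(-1/644) - 1551/29560) + 1356) - 2251 = ((-160/161 - 1551/29560) + 1356) - 2251 = (-4979311/4759160 + 1356) - 2251 = 6448441649/4759160 - 2251 = -4264427511/4759160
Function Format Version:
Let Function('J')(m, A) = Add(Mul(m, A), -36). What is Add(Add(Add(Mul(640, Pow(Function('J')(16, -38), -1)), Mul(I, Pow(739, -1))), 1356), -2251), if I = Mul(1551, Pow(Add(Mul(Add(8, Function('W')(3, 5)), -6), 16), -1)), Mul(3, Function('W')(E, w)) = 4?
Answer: Rational(-4264427511, 4759160) ≈ -896.05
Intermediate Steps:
Function('W')(E, w) = Rational(4, 3) (Function('W')(E, w) = Mul(Rational(1, 3), 4) = Rational(4, 3))
Function('J')(m, A) = Add(-36, Mul(A, m)) (Function('J')(m, A) = Add(Mul(A, m), -36) = Add(-36, Mul(A, m)))
I = Rational(-1551, 40) (I = Mul(1551, Pow(Add(Mul(Add(8, Rational(4, 3)), -6), 16), -1)) = Mul(1551, Pow(Add(Mul(Rational(28, 3), -6), 16), -1)) = Mul(1551, Pow(Add(-56, 16), -1)) = Mul(1551, Pow(-40, -1)) = Mul(1551, Rational(-1, 40)) = Rational(-1551, 40) ≈ -38.775)
Add(Add(Add(Mul(640, Pow(Function('J')(16, -38), -1)), Mul(I, Pow(739, -1))), 1356), -2251) = Add(Add(Add(Mul(640, Pow(Add(-36, Mul(-38, 16)), -1)), Mul(Rational(-1551, 40), Pow(739, -1))), 1356), -2251) = Add(Add(Add(Mul(640, Pow(Add(-36, -608), -1)), Mul(Rational(-1551, 40), Rational(1, 739))), 1356), -2251) = Add(Add(Add(Mul(640, Pow(-644, -1)), Rational(-1551, 29560)), 1356), -2251) = Add(Add(Add(Mul(640, Rational(-1, 644)), Rational(-1551, 29560)), 1356), -2251) = Add(Add(Add(Rational(-160, 161), Rational(-1551, 29560)), 1356), -2251) = Add(Add(Rational(-4979311, 4759160), 1356), -2251) = Add(Rational(6448441649, 4759160), -2251) = Rational(-4264427511, 4759160)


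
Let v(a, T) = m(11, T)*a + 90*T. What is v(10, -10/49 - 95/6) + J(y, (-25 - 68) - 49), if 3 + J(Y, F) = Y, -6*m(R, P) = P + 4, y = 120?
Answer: -1152161/882 ≈ -1306.3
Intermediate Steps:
m(R, P) = -⅔ - P/6 (m(R, P) = -(P + 4)/6 = -(4 + P)/6 = -⅔ - P/6)
J(Y, F) = -3 + Y
v(a, T) = 90*T + a*(-⅔ - T/6) (v(a, T) = (-⅔ - T/6)*a + 90*T = a*(-⅔ - T/6) + 90*T = 90*T + a*(-⅔ - T/6))
v(10, -10/49 - 95/6) + J(y, (-25 - 68) - 49) = (90*(-10/49 - 95/6) - ⅙*10*(4 + (-10/49 - 95/6))) + (-3 + 120) = (90*(-10*1/49 - 95*⅙) - ⅙*10*(4 + (-10*1/49 - 95*⅙))) + 117 = (90*(-10/49 - 95/6) - ⅙*10*(4 + (-10/49 - 95/6))) + 117 = (90*(-4715/294) - ⅙*10*(4 - 4715/294)) + 117 = (-70725/49 - ⅙*10*(-3539/294)) + 117 = (-70725/49 + 17695/882) + 117 = -1255355/882 + 117 = -1152161/882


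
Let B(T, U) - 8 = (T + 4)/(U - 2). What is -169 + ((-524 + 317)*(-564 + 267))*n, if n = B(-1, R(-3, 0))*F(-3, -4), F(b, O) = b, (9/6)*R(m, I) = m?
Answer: -5349349/4 ≈ -1.3373e+6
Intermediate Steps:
R(m, I) = 2*m/3
B(T, U) = 8 + (4 + T)/(-2 + U) (B(T, U) = 8 + (T + 4)/(U - 2) = 8 + (4 + T)/(-2 + U))
n = -87/4 (n = ((-12 - 1 + 8*((2/3)*(-3)))/(-2 + (2/3)*(-3)))*(-3) = ((-12 - 1 + 8*(-2))/(-2 - 2))*(-3) = ((-12 - 1 - 16)/(-4))*(-3) = -1/4*(-29)*(-3) = (29/4)*(-3) = -87/4 ≈ -21.750)
-169 + ((-524 + 317)*(-564 + 267))*n = -169 + ((-524 + 317)*(-564 + 267))*(-87/4) = -169 - 207*(-297)*(-87/4) = -169 + 61479*(-87/4) = -169 - 5348673/4 = -5349349/4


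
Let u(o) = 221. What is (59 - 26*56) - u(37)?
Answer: -1618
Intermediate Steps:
(59 - 26*56) - u(37) = (59 - 26*56) - 1*221 = (59 - 1456) - 221 = -1397 - 221 = -1618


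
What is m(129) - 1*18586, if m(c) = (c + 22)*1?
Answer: -18435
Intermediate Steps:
m(c) = 22 + c (m(c) = (22 + c)*1 = 22 + c)
m(129) - 1*18586 = (22 + 129) - 1*18586 = 151 - 18586 = -18435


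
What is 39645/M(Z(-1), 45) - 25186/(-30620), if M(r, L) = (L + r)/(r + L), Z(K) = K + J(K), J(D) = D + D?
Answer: 606977543/15310 ≈ 39646.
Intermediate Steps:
J(D) = 2*D
Z(K) = 3*K (Z(K) = K + 2*K = 3*K)
M(r, L) = 1 (M(r, L) = (L + r)/(L + r) = 1)
39645/M(Z(-1), 45) - 25186/(-30620) = 39645/1 - 25186/(-30620) = 39645*1 - 25186*(-1/30620) = 39645 + 12593/15310 = 606977543/15310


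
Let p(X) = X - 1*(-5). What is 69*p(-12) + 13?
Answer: -470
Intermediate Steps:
p(X) = 5 + X (p(X) = X + 5 = 5 + X)
69*p(-12) + 13 = 69*(5 - 12) + 13 = 69*(-7) + 13 = -483 + 13 = -470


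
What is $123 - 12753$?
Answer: $-12630$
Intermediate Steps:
$123 - 12753 = -12630$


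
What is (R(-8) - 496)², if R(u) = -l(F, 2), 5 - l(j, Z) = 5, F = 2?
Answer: 246016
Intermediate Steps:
l(j, Z) = 0 (l(j, Z) = 5 - 1*5 = 5 - 5 = 0)
R(u) = 0 (R(u) = -1*0 = 0)
(R(-8) - 496)² = (0 - 496)² = (-496)² = 246016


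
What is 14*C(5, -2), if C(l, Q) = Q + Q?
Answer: -56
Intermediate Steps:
C(l, Q) = 2*Q
14*C(5, -2) = 14*(2*(-2)) = 14*(-4) = -56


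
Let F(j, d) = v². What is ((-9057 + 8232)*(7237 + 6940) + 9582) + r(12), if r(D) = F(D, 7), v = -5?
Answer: -11686418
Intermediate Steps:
F(j, d) = 25 (F(j, d) = (-5)² = 25)
r(D) = 25
((-9057 + 8232)*(7237 + 6940) + 9582) + r(12) = ((-9057 + 8232)*(7237 + 6940) + 9582) + 25 = (-825*14177 + 9582) + 25 = (-11696025 + 9582) + 25 = -11686443 + 25 = -11686418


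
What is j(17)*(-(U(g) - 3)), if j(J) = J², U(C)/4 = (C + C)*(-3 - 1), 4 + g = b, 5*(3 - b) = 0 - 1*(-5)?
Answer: -17629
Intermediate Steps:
b = 2 (b = 3 - (0 - 1*(-5))/5 = 3 - (0 + 5)/5 = 3 - ⅕*5 = 3 - 1 = 2)
g = -2 (g = -4 + 2 = -2)
U(C) = -32*C (U(C) = 4*((C + C)*(-3 - 1)) = 4*((2*C)*(-4)) = 4*(-8*C) = -32*C)
j(17)*(-(U(g) - 3)) = 17²*(-(-32*(-2) - 3)) = 289*(-(64 - 3)) = 289*(-1*61) = 289*(-61) = -17629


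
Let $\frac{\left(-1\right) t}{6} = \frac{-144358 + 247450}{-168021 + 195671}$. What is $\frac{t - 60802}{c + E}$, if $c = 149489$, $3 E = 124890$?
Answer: $- \frac{840896926}{2642220175} \approx -0.31825$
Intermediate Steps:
$E = 41630$ ($E = \frac{1}{3} \cdot 124890 = 41630$)
$t = - \frac{309276}{13825}$ ($t = - 6 \frac{-144358 + 247450}{-168021 + 195671} = - 6 \cdot \frac{103092}{27650} = - 6 \cdot 103092 \cdot \frac{1}{27650} = \left(-6\right) \frac{51546}{13825} = - \frac{309276}{13825} \approx -22.371$)
$\frac{t - 60802}{c + E} = \frac{- \frac{309276}{13825} - 60802}{149489 + 41630} = - \frac{840896926}{13825 \cdot 191119} = \left(- \frac{840896926}{13825}\right) \frac{1}{191119} = - \frac{840896926}{2642220175}$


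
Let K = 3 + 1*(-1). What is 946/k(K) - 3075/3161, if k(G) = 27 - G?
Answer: 2913431/79025 ≈ 36.867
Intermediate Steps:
K = 2 (K = 3 - 1 = 2)
946/k(K) - 3075/3161 = 946/(27 - 1*2) - 3075/3161 = 946/(27 - 2) - 3075*1/3161 = 946/25 - 3075/3161 = 2913431/79025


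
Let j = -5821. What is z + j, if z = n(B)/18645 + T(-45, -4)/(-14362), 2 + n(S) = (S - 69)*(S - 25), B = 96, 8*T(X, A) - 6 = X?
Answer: -2493946907465/428447184 ≈ -5820.9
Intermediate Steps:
T(X, A) = ¾ + X/8
n(S) = -2 + (-69 + S)*(-25 + S) (n(S) = -2 + (S - 69)*(S - 25) = -2 + (-69 + S)*(-25 + S))
z = 44150599/428447184 (z = (1723 + 96² - 94*96)/18645 + (¾ + (⅛)*(-45))/(-14362) = (1723 + 9216 - 9024)*(1/18645) + (¾ - 45/8)*(-1/14362) = 1915*(1/18645) - 39/8*(-1/14362) = 383/3729 + 39/114896 = 44150599/428447184 ≈ 0.10305)
z + j = 44150599/428447184 - 5821 = -2493946907465/428447184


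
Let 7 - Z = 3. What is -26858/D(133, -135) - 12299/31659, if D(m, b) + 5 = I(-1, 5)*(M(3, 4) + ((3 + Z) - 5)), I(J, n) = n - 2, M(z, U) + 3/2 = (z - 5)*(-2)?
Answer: -1700803927/538203 ≈ -3160.2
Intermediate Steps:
M(z, U) = 17/2 - 2*z (M(z, U) = -3/2 + (z - 5)*(-2) = -3/2 + (-5 + z)*(-2) = -3/2 + (10 - 2*z) = 17/2 - 2*z)
I(J, n) = -2 + n
Z = 4 (Z = 7 - 1*3 = 7 - 3 = 4)
D(m, b) = 17/2 (D(m, b) = -5 + (-2 + 5)*((17/2 - 2*3) + ((3 + 4) - 5)) = -5 + 3*((17/2 - 6) + (7 - 5)) = -5 + 3*(5/2 + 2) = -5 + 3*(9/2) = -5 + 27/2 = 17/2)
-26858/D(133, -135) - 12299/31659 = -26858/17/2 - 12299/31659 = -26858*2/17 - 12299*1/31659 = -53716/17 - 12299/31659 = -1700803927/538203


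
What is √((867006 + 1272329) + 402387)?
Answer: √2541722 ≈ 1594.3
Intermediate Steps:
√((867006 + 1272329) + 402387) = √(2139335 + 402387) = √2541722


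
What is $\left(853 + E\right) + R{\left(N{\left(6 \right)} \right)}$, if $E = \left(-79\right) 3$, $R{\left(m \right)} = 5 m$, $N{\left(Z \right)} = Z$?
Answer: $646$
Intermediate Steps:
$E = -237$
$\left(853 + E\right) + R{\left(N{\left(6 \right)} \right)} = \left(853 - 237\right) + 5 \cdot 6 = 616 + 30 = 646$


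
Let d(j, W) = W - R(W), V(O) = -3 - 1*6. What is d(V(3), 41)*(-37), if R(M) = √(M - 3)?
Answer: -1517 + 37*√38 ≈ -1288.9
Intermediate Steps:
R(M) = √(-3 + M)
V(O) = -9 (V(O) = -3 - 6 = -9)
d(j, W) = W - √(-3 + W)
d(V(3), 41)*(-37) = (41 - √(-3 + 41))*(-37) = (41 - √38)*(-37) = -1517 + 37*√38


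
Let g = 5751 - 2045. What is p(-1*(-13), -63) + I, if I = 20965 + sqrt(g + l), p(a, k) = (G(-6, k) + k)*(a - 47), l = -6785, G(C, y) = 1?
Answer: 23073 + I*sqrt(3079) ≈ 23073.0 + 55.489*I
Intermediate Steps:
g = 3706
p(a, k) = (1 + k)*(-47 + a) (p(a, k) = (1 + k)*(a - 47) = (1 + k)*(-47 + a))
I = 20965 + I*sqrt(3079) (I = 20965 + sqrt(3706 - 6785) = 20965 + sqrt(-3079) = 20965 + I*sqrt(3079) ≈ 20965.0 + 55.489*I)
p(-1*(-13), -63) + I = (-47 - 1*(-13) - 47*(-63) - 1*(-13)*(-63)) + (20965 + I*sqrt(3079)) = (-47 + 13 + 2961 + 13*(-63)) + (20965 + I*sqrt(3079)) = (-47 + 13 + 2961 - 819) + (20965 + I*sqrt(3079)) = 2108 + (20965 + I*sqrt(3079)) = 23073 + I*sqrt(3079)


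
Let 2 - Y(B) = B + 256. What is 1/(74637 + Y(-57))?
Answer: 1/74440 ≈ 1.3434e-5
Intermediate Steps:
Y(B) = -254 - B (Y(B) = 2 - (B + 256) = 2 - (256 + B) = 2 + (-256 - B) = -254 - B)
1/(74637 + Y(-57)) = 1/(74637 + (-254 - 1*(-57))) = 1/(74637 + (-254 + 57)) = 1/(74637 - 197) = 1/74440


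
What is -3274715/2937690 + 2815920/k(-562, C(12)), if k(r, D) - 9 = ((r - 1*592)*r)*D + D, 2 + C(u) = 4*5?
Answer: -665697020917/762094952262 ≈ -0.87351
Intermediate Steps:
C(u) = 18 (C(u) = -2 + 4*5 = -2 + 20 = 18)
k(r, D) = 9 + D + D*r*(-592 + r) (k(r, D) = 9 + (((r - 1*592)*r)*D + D) = 9 + (((r - 592)*r)*D + D) = 9 + (((-592 + r)*r)*D + D) = 9 + ((r*(-592 + r))*D + D) = 9 + (D*r*(-592 + r) + D) = 9 + (D + D*r*(-592 + r)) = 9 + D + D*r*(-592 + r))
-3274715/2937690 + 2815920/k(-562, C(12)) = -3274715/2937690 + 2815920/(9 + 18 + 18*(-562)² - 592*18*(-562)) = -3274715*1/2937690 + 2815920/(9 + 18 + 18*315844 + 5988672) = -654943/587538 + 2815920/(9 + 18 + 5685192 + 5988672) = -654943/587538 + 2815920/11673891 = -654943/587538 + 2815920*(1/11673891) = -654943/587538 + 312880/1297099 = -665697020917/762094952262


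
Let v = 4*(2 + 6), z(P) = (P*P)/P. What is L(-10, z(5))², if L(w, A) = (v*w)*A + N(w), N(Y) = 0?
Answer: 2560000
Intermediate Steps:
z(P) = P (z(P) = P²/P = P)
v = 32 (v = 4*8 = 32)
L(w, A) = 32*A*w (L(w, A) = (32*w)*A + 0 = 32*A*w + 0 = 32*A*w)
L(-10, z(5))² = (32*5*(-10))² = (-1600)² = 2560000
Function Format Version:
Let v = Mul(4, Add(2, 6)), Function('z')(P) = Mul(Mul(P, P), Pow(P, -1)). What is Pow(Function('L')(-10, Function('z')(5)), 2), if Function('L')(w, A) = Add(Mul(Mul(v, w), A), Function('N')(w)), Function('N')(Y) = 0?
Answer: 2560000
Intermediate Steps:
Function('z')(P) = P (Function('z')(P) = Mul(Pow(P, 2), Pow(P, -1)) = P)
v = 32 (v = Mul(4, 8) = 32)
Function('L')(w, A) = Mul(32, A, w) (Function('L')(w, A) = Add(Mul(Mul(32, w), A), 0) = Add(Mul(32, A, w), 0) = Mul(32, A, w))
Pow(Function('L')(-10, Function('z')(5)), 2) = Pow(Mul(32, 5, -10), 2) = Pow(-1600, 2) = 2560000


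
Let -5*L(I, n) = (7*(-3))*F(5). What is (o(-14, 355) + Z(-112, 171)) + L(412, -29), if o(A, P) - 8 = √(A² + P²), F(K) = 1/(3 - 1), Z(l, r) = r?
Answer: 1811/10 + √126221 ≈ 536.38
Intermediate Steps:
F(K) = ½ (F(K) = 1/2 = ½)
o(A, P) = 8 + √(A² + P²)
L(I, n) = 21/10 (L(I, n) = -7*(-3)/(5*2) = -(-21)/(5*2) = -⅕*(-21/2) = 21/10)
(o(-14, 355) + Z(-112, 171)) + L(412, -29) = ((8 + √((-14)² + 355²)) + 171) + 21/10 = ((8 + √(196 + 126025)) + 171) + 21/10 = ((8 + √126221) + 171) + 21/10 = (179 + √126221) + 21/10 = 1811/10 + √126221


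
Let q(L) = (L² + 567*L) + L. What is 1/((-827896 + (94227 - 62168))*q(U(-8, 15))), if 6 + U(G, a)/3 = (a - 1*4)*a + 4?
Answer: -1/411346657701 ≈ -2.4310e-12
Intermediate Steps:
U(G, a) = -6 + 3*a*(-4 + a) (U(G, a) = -18 + 3*((a - 1*4)*a + 4) = -18 + 3*((a - 4)*a + 4) = -18 + 3*((-4 + a)*a + 4) = -18 + 3*(a*(-4 + a) + 4) = -18 + 3*(4 + a*(-4 + a)) = -18 + (12 + 3*a*(-4 + a)) = -6 + 3*a*(-4 + a))
q(L) = L² + 568*L
1/((-827896 + (94227 - 62168))*q(U(-8, 15))) = 1/((-827896 + (94227 - 62168))*(((-6 - 12*15 + 3*15²)*(568 + (-6 - 12*15 + 3*15²))))) = 1/((-827896 + 32059)*(((-6 - 180 + 3*225)*(568 + (-6 - 180 + 3*225))))) = 1/((-795837)*(((-6 - 180 + 675)*(568 + (-6 - 180 + 675))))) = -1/(489*(568 + 489))/795837 = -1/(795837*(489*1057)) = -1/795837/516873 = -1/795837*1/516873 = -1/411346657701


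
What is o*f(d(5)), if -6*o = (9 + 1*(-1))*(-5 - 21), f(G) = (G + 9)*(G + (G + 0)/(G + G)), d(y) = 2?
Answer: 2860/3 ≈ 953.33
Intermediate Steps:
f(G) = (½ + G)*(9 + G) (f(G) = (9 + G)*(G + G/((2*G))) = (9 + G)*(G + G*(1/(2*G))) = (9 + G)*(G + ½) = (9 + G)*(½ + G) = (½ + G)*(9 + G))
o = 104/3 (o = -(9 + 1*(-1))*(-5 - 21)/6 = -(9 - 1)*(-26)/6 = -4*(-26)/3 = -⅙*(-208) = 104/3 ≈ 34.667)
o*f(d(5)) = 104*(9/2 + 2² + (19/2)*2)/3 = 104*(9/2 + 4 + 19)/3 = (104/3)*(55/2) = 2860/3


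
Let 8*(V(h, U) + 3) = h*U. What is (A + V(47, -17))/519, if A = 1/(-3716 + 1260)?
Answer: -126331/637332 ≈ -0.19822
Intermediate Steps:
V(h, U) = -3 + U*h/8 (V(h, U) = -3 + (h*U)/8 = -3 + (U*h)/8 = -3 + U*h/8)
A = -1/2456 (A = 1/(-2456) = -1/2456 ≈ -0.00040717)
(A + V(47, -17))/519 = (-1/2456 + (-3 + (⅛)*(-17)*47))/519 = (-1/2456 + (-3 - 799/8))*(1/519) = (-1/2456 - 823/8)*(1/519) = -126331/1228*1/519 = -126331/637332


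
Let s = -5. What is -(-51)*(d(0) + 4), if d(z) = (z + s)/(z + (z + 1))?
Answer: -51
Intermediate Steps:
d(z) = (-5 + z)/(1 + 2*z) (d(z) = (z - 5)/(z + (z + 1)) = (-5 + z)/(z + (1 + z)) = (-5 + z)/(1 + 2*z))
-(-51)*(d(0) + 4) = -(-51)*((-5 + 0)/(1 + 2*0) + 4) = -(-51)*(-5/(1 + 0) + 4) = -(-51)*(-5/1 + 4) = -(-51)*(1*(-5) + 4) = -(-51)*(-5 + 4) = -(-51)*(-1) = -17*3 = -51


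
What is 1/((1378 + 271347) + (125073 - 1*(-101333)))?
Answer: 1/499131 ≈ 2.0035e-6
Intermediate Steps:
1/((1378 + 271347) + (125073 - 1*(-101333))) = 1/(272725 + (125073 + 101333)) = 1/(272725 + 226406) = 1/499131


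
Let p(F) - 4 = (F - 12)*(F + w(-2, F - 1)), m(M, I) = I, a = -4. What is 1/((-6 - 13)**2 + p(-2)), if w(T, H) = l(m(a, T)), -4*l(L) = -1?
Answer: 2/779 ≈ 0.0025674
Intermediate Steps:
l(L) = 1/4 (l(L) = -1/4*(-1) = 1/4)
w(T, H) = 1/4
p(F) = 4 + (-12 + F)*(1/4 + F) (p(F) = 4 + (F - 12)*(F + 1/4) = 4 + (-12 + F)*(1/4 + F))
1/((-6 - 13)**2 + p(-2)) = 1/((-6 - 13)**2 + (1 + (-2)**2 - 47/4*(-2))) = 1/((-19)**2 + (1 + 4 + 47/2)) = 1/(361 + 57/2) = 1/(779/2) = 2/779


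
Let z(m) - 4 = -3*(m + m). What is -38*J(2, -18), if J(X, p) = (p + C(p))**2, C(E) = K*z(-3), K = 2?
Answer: -25688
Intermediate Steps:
z(m) = 4 - 6*m (z(m) = 4 - 3*(m + m) = 4 - 6*m)
C(E) = 44 (C(E) = 2*(4 - 6*(-3)) = 2*(4 + 18) = 2*22 = 44)
J(X, p) = (44 + p)**2 (J(X, p) = (p + 44)**2 = (44 + p)**2)
-38*J(2, -18) = -38*(44 - 18)**2 = -38*26**2 = -38*676 = -25688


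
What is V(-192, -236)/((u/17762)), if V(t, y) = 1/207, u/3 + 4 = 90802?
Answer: 8881/28192779 ≈ 0.00031501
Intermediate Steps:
u = 272394 (u = -12 + 3*90802 = -12 + 272406 = 272394)
V(t, y) = 1/207
V(-192, -236)/((u/17762)) = 1/(207*((272394/17762))) = 1/(207*((272394*(1/17762)))) = 1/(207*(136197/8881)) = (1/207)*(8881/136197) = 8881/28192779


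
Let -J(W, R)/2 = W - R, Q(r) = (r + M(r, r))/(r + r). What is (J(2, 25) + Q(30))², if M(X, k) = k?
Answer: 2209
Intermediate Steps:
Q(r) = 1 (Q(r) = (r + r)/(r + r) = (2*r)/((2*r)) = (2*r)*(1/(2*r)) = 1)
J(W, R) = -2*W + 2*R (J(W, R) = -2*(W - R) = -2*W + 2*R)
(J(2, 25) + Q(30))² = ((-2*2 + 2*25) + 1)² = ((-4 + 50) + 1)² = (46 + 1)² = 47² = 2209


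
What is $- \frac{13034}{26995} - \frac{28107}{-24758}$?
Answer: $\frac{436052693}{668342210} \approx 0.65244$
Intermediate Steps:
$- \frac{13034}{26995} - \frac{28107}{-24758} = \left(-13034\right) \frac{1}{26995} - - \frac{28107}{24758} = - \frac{13034}{26995} + \frac{28107}{24758} = \frac{436052693}{668342210}$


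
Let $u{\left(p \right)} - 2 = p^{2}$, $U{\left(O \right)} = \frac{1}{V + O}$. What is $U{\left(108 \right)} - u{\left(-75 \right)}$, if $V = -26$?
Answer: $- \frac{461413}{82} \approx -5627.0$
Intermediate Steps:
$U{\left(O \right)} = \frac{1}{-26 + O}$
$u{\left(p \right)} = 2 + p^{2}$
$U{\left(108 \right)} - u{\left(-75 \right)} = \frac{1}{-26 + 108} - \left(2 + \left(-75\right)^{2}\right) = \frac{1}{82} - \left(2 + 5625\right) = \frac{1}{82} - 5627 = - \frac{461413}{82}$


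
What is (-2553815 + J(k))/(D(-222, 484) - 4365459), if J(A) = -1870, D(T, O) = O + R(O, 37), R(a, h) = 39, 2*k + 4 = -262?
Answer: 2555685/4364936 ≈ 0.58550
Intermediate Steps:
k = -133 (k = -2 + (1/2)*(-262) = -2 - 131 = -133)
D(T, O) = 39 + O (D(T, O) = O + 39 = 39 + O)
(-2553815 + J(k))/(D(-222, 484) - 4365459) = (-2553815 - 1870)/((39 + 484) - 4365459) = -2555685/(523 - 4365459) = -2555685/(-4364936) = -2555685*(-1/4364936) = 2555685/4364936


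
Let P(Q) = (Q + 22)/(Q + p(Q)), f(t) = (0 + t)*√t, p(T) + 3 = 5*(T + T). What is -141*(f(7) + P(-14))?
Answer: 1128/157 - 987*√7 ≈ -2604.2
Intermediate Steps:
p(T) = -3 + 10*T (p(T) = -3 + 5*(T + T) = -3 + 5*(2*T) = -3 + 10*T)
f(t) = t^(3/2) (f(t) = t*√t = t^(3/2))
P(Q) = (22 + Q)/(-3 + 11*Q) (P(Q) = (Q + 22)/(Q + (-3 + 10*Q)) = (22 + Q)/(-3 + 11*Q))
-141*(f(7) + P(-14)) = -141*(7^(3/2) + (22 - 14)/(-3 + 11*(-14))) = -141*(7*√7 + 8/(-3 - 154)) = -141*(7*√7 + 8/(-157)) = -141*(7*√7 - 1/157*8) = -141*(7*√7 - 8/157) = -141*(-8/157 + 7*√7) = 1128/157 - 987*√7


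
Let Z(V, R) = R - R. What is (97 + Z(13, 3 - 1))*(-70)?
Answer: -6790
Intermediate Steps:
Z(V, R) = 0
(97 + Z(13, 3 - 1))*(-70) = (97 + 0)*(-70) = 97*(-70) = -6790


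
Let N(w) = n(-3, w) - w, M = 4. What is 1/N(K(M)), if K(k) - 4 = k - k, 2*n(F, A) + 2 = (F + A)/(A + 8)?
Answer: -24/119 ≈ -0.20168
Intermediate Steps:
n(F, A) = -1 + (A + F)/(2*(8 + A)) (n(F, A) = -1 + ((F + A)/(A + 8))/2 = -1 + ((A + F)/(8 + A))/2 = -1 + (A + F)/(2*(8 + A)))
K(k) = 4 (K(k) = 4 + (k - k) = 4 + 0 = 4)
N(w) = -w + (-19 - w)/(2*(8 + w)) (N(w) = (-16 - 3 - w)/(2*(8 + w)) - w = (-19 - w)/(2*(8 + w)) - w = -w + (-19 - w)/(2*(8 + w)))
1/N(K(M)) = 1/((-19 - 1*4 - 2*4*(8 + 4))/(2*(8 + 4))) = 1/((1/2)*(-19 - 4 - 2*4*12)/12) = 1/((1/2)*(1/12)*(-19 - 4 - 96)) = 1/((1/2)*(1/12)*(-119)) = 1/(-119/24) = -24/119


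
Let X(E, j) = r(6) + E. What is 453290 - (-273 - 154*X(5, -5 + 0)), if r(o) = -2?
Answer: 454025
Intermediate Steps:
X(E, j) = -2 + E
453290 - (-273 - 154*X(5, -5 + 0)) = 453290 - (-273 - 154*(-2 + 5)) = 453290 - (-273 - 154*3) = 453290 - (-273 - 462) = 453290 - 1*(-735) = 453290 + 735 = 454025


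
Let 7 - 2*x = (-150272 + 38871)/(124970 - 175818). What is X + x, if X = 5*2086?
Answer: 1060933815/101696 ≈ 10432.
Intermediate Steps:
X = 10430
x = 244535/101696 (x = 7/2 - (-150272 + 38871)/(2*(124970 - 175818)) = 7/2 - (-111401)/(2*(-50848)) = 7/2 - (-111401)*(-1)/(2*50848) = 7/2 - ½*111401/50848 = 7/2 - 111401/101696 = 244535/101696 ≈ 2.4046)
X + x = 10430 + 244535/101696 = 1060933815/101696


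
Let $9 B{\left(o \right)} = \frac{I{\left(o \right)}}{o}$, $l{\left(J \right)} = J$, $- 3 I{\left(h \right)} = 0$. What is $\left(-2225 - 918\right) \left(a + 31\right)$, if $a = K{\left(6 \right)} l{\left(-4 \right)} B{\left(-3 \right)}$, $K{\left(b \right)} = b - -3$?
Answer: $-97433$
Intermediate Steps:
$K{\left(b \right)} = 3 + b$ ($K{\left(b \right)} = b + 3 = 3 + b$)
$I{\left(h \right)} = 0$ ($I{\left(h \right)} = \left(- \frac{1}{3}\right) 0 = 0$)
$B{\left(o \right)} = 0$ ($B{\left(o \right)} = \frac{0 \frac{1}{o}}{9} = \frac{1}{9} \cdot 0 = 0$)
$a = 0$ ($a = \left(3 + 6\right) \left(-4\right) 0 = 9 \left(-4\right) 0 = \left(-36\right) 0 = 0$)
$\left(-2225 - 918\right) \left(a + 31\right) = \left(-2225 - 918\right) \left(0 + 31\right) = \left(-3143\right) 31 = -97433$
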